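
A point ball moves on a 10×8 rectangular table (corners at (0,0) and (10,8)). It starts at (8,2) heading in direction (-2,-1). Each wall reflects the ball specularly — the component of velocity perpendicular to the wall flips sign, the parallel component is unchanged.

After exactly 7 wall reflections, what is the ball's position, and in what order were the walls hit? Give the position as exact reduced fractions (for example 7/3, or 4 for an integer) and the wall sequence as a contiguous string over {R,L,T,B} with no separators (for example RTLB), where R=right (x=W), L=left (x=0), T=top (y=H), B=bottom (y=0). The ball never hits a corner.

1. t=2 → B at (4,0); v=(-2,1)
2. t=2 → L at (0,2); v=(2,1)
3. t=5 → R at (10,7); v=(-2,1)
4. t=1 → T at (8,8); v=(-2,-1)
5. t=4 → L at (0,4); v=(2,-1)
6. t=4 → B at (8,0); v=(2,1)
7. t=1 → R at (10,1); v=(-2,1)

Final position: (10,1)
Wall sequence: BLRTLBR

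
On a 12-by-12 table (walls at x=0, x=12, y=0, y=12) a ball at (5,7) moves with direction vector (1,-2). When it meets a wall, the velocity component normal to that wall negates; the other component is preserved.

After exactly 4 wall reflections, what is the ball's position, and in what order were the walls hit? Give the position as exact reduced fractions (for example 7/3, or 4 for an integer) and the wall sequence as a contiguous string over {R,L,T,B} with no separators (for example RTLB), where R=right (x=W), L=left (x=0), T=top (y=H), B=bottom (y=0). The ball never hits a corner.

Final position: (7/2,0)
Wall sequence: BRTB

1. t=7/2 → B at (17/2,0); v=(1,2)
2. t=7/2 → R at (12,7); v=(-1,2)
3. t=5/2 → T at (19/2,12); v=(-1,-2)
4. t=6 → B at (7/2,0); v=(-1,2)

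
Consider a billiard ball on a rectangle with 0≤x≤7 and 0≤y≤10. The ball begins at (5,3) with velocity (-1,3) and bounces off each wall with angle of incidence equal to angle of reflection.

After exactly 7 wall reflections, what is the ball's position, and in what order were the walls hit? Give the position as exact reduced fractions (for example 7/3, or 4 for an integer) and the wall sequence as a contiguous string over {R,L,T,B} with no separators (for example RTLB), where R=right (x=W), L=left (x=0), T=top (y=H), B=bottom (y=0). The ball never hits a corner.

1. t=7/3 → T at (8/3,10); v=(-1,-3)
2. t=8/3 → L at (0,2); v=(1,-3)
3. t=2/3 → B at (2/3,0); v=(1,3)
4. t=10/3 → T at (4,10); v=(1,-3)
5. t=3 → R at (7,1); v=(-1,-3)
6. t=1/3 → B at (20/3,0); v=(-1,3)
7. t=10/3 → T at (10/3,10); v=(-1,-3)

Final position: (10/3,10)
Wall sequence: TLBTRBT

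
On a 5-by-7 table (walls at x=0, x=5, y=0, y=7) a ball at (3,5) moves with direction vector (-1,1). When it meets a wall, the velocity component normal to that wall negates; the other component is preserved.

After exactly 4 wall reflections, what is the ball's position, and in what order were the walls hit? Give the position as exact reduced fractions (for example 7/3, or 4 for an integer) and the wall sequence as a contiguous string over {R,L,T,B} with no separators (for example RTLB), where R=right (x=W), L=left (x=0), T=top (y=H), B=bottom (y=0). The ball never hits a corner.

Final position: (4,0)
Wall sequence: TLRB

1. t=2 → T at (1,7); v=(-1,-1)
2. t=1 → L at (0,6); v=(1,-1)
3. t=5 → R at (5,1); v=(-1,-1)
4. t=1 → B at (4,0); v=(-1,1)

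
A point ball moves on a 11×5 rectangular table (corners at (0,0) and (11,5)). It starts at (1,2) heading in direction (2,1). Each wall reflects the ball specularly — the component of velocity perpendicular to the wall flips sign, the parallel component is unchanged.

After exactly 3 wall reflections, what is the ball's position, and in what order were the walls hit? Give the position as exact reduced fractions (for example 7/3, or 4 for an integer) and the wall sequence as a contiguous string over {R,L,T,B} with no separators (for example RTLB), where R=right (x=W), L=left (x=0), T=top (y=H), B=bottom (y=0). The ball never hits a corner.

1. t=3 → T at (7,5); v=(2,-1)
2. t=2 → R at (11,3); v=(-2,-1)
3. t=3 → B at (5,0); v=(-2,1)

Final position: (5,0)
Wall sequence: TRB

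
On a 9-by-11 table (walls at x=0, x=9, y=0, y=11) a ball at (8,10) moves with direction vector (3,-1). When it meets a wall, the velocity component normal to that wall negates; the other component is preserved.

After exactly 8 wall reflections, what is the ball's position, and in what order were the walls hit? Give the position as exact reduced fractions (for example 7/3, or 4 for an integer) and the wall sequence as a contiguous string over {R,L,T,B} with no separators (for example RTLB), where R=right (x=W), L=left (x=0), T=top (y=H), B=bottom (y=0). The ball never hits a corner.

Final position: (9,25/3)
Wall sequence: RLRLBRLR

1. t=1/3 → R at (9,29/3); v=(-3,-1)
2. t=3 → L at (0,20/3); v=(3,-1)
3. t=3 → R at (9,11/3); v=(-3,-1)
4. t=3 → L at (0,2/3); v=(3,-1)
5. t=2/3 → B at (2,0); v=(3,1)
6. t=7/3 → R at (9,7/3); v=(-3,1)
7. t=3 → L at (0,16/3); v=(3,1)
8. t=3 → R at (9,25/3); v=(-3,1)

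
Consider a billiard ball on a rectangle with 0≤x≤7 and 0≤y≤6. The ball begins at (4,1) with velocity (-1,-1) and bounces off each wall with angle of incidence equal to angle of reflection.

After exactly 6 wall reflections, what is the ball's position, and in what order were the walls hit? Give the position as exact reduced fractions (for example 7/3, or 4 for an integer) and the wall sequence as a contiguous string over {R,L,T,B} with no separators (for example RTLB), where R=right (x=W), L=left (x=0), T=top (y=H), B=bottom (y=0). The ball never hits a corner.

1. t=1 → B at (3,0); v=(-1,1)
2. t=3 → L at (0,3); v=(1,1)
3. t=3 → T at (3,6); v=(1,-1)
4. t=4 → R at (7,2); v=(-1,-1)
5. t=2 → B at (5,0); v=(-1,1)
6. t=5 → L at (0,5); v=(1,1)

Final position: (0,5)
Wall sequence: BLTRBL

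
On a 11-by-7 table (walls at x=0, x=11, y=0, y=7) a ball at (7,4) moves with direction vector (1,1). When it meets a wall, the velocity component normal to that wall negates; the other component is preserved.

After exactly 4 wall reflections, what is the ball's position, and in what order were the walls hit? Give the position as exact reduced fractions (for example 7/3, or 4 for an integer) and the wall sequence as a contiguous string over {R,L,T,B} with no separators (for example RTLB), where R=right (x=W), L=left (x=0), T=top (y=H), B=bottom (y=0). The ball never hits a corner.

Final position: (0,5)
Wall sequence: TRBL

1. t=3 → T at (10,7); v=(1,-1)
2. t=1 → R at (11,6); v=(-1,-1)
3. t=6 → B at (5,0); v=(-1,1)
4. t=5 → L at (0,5); v=(1,1)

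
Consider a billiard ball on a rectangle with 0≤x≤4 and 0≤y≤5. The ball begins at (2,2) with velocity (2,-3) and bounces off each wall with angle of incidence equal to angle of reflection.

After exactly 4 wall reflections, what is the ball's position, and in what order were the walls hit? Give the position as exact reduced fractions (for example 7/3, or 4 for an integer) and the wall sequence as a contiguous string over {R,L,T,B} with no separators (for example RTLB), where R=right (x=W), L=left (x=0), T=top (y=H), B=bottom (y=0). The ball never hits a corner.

Final position: (0,3)
Wall sequence: BRTL

1. t=2/3 → B at (10/3,0); v=(2,3)
2. t=1/3 → R at (4,1); v=(-2,3)
3. t=4/3 → T at (4/3,5); v=(-2,-3)
4. t=2/3 → L at (0,3); v=(2,-3)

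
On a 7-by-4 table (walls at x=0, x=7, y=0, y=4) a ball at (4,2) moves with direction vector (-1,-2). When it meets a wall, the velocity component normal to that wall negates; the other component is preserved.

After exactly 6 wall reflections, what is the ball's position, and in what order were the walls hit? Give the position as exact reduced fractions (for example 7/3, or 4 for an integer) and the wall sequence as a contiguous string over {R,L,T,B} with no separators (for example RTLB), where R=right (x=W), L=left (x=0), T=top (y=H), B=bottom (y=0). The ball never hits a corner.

Final position: (5,0)
Wall sequence: BTLBTB

1. t=1 → B at (3,0); v=(-1,2)
2. t=2 → T at (1,4); v=(-1,-2)
3. t=1 → L at (0,2); v=(1,-2)
4. t=1 → B at (1,0); v=(1,2)
5. t=2 → T at (3,4); v=(1,-2)
6. t=2 → B at (5,0); v=(1,2)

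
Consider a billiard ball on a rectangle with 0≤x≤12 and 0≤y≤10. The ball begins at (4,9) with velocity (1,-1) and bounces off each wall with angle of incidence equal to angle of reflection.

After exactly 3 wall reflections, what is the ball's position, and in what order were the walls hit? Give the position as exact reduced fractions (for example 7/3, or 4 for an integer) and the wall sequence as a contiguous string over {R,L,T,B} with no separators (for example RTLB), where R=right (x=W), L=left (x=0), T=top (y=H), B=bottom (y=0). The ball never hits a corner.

Final position: (1,10)
Wall sequence: RBT

1. t=8 → R at (12,1); v=(-1,-1)
2. t=1 → B at (11,0); v=(-1,1)
3. t=10 → T at (1,10); v=(-1,-1)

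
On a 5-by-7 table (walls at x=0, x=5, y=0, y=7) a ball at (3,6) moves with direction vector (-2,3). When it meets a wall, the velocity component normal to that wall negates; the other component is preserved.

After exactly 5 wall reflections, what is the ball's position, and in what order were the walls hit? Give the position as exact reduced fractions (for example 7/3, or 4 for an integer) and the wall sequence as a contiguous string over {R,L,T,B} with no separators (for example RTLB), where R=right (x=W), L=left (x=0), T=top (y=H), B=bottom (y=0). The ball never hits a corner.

1. t=1/3 → T at (7/3,7); v=(-2,-3)
2. t=7/6 → L at (0,7/2); v=(2,-3)
3. t=7/6 → B at (7/3,0); v=(2,3)
4. t=4/3 → R at (5,4); v=(-2,3)
5. t=1 → T at (3,7); v=(-2,-3)

Final position: (3,7)
Wall sequence: TLBRT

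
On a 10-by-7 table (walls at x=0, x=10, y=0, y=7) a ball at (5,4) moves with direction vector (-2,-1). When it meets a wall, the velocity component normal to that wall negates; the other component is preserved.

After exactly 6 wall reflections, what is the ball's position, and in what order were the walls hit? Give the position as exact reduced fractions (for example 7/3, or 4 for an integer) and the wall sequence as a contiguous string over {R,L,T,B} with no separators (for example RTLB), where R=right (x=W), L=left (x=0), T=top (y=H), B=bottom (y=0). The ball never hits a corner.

1. t=5/2 → L at (0,3/2); v=(2,-1)
2. t=3/2 → B at (3,0); v=(2,1)
3. t=7/2 → R at (10,7/2); v=(-2,1)
4. t=7/2 → T at (3,7); v=(-2,-1)
5. t=3/2 → L at (0,11/2); v=(2,-1)
6. t=5 → R at (10,1/2); v=(-2,-1)

Final position: (10,1/2)
Wall sequence: LBRTLR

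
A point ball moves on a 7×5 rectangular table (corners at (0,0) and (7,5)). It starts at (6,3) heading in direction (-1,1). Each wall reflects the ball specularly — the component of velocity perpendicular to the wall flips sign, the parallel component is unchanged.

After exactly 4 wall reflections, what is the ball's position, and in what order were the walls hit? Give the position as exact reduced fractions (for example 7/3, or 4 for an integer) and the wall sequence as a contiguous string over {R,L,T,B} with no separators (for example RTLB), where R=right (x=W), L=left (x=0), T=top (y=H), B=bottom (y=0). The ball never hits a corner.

Final position: (6,5)
Wall sequence: TLBT

1. t=2 → T at (4,5); v=(-1,-1)
2. t=4 → L at (0,1); v=(1,-1)
3. t=1 → B at (1,0); v=(1,1)
4. t=5 → T at (6,5); v=(1,-1)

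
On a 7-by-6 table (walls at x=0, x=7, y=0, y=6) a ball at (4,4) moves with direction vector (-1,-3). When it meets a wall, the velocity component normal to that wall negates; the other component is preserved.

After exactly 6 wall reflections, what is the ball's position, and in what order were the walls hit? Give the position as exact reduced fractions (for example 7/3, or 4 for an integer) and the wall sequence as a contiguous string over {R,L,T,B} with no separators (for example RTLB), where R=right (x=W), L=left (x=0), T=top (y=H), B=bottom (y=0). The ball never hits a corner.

1. t=4/3 → B at (8/3,0); v=(-1,3)
2. t=2 → T at (2/3,6); v=(-1,-3)
3. t=2/3 → L at (0,4); v=(1,-3)
4. t=4/3 → B at (4/3,0); v=(1,3)
5. t=2 → T at (10/3,6); v=(1,-3)
6. t=2 → B at (16/3,0); v=(1,3)

Final position: (16/3,0)
Wall sequence: BTLBTB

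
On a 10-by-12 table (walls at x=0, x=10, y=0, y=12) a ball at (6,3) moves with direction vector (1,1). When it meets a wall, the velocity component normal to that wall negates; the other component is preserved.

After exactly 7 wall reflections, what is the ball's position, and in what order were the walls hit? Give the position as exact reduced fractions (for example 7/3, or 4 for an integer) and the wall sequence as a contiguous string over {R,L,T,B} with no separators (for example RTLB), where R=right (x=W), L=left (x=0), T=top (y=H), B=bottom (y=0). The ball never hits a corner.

Final position: (0,11)
Wall sequence: RTLBRTL

1. t=4 → R at (10,7); v=(-1,1)
2. t=5 → T at (5,12); v=(-1,-1)
3. t=5 → L at (0,7); v=(1,-1)
4. t=7 → B at (7,0); v=(1,1)
5. t=3 → R at (10,3); v=(-1,1)
6. t=9 → T at (1,12); v=(-1,-1)
7. t=1 → L at (0,11); v=(1,-1)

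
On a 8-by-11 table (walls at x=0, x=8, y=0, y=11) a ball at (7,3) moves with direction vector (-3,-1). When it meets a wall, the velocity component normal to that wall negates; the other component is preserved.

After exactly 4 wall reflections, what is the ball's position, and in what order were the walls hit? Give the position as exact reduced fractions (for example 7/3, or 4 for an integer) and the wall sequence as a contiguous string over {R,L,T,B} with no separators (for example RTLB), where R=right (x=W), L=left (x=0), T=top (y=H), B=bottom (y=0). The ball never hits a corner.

Final position: (0,14/3)
Wall sequence: LBRL

1. t=7/3 → L at (0,2/3); v=(3,-1)
2. t=2/3 → B at (2,0); v=(3,1)
3. t=2 → R at (8,2); v=(-3,1)
4. t=8/3 → L at (0,14/3); v=(3,1)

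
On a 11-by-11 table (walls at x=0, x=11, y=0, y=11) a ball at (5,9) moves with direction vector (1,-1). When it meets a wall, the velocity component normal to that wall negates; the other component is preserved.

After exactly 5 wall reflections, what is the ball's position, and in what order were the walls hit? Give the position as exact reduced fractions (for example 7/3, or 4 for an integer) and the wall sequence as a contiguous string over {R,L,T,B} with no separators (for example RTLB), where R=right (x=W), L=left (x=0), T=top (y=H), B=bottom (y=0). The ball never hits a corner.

1. t=6 → R at (11,3); v=(-1,-1)
2. t=3 → B at (8,0); v=(-1,1)
3. t=8 → L at (0,8); v=(1,1)
4. t=3 → T at (3,11); v=(1,-1)
5. t=8 → R at (11,3); v=(-1,-1)

Final position: (11,3)
Wall sequence: RBLTR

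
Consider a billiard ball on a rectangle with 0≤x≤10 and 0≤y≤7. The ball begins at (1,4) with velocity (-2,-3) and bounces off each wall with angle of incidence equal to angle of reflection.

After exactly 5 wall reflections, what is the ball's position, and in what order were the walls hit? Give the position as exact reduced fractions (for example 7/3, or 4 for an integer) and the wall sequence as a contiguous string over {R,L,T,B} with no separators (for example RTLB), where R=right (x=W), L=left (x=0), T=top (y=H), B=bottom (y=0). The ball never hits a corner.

Final position: (9,0)
Wall sequence: LBTRB

1. t=1/2 → L at (0,5/2); v=(2,-3)
2. t=5/6 → B at (5/3,0); v=(2,3)
3. t=7/3 → T at (19/3,7); v=(2,-3)
4. t=11/6 → R at (10,3/2); v=(-2,-3)
5. t=1/2 → B at (9,0); v=(-2,3)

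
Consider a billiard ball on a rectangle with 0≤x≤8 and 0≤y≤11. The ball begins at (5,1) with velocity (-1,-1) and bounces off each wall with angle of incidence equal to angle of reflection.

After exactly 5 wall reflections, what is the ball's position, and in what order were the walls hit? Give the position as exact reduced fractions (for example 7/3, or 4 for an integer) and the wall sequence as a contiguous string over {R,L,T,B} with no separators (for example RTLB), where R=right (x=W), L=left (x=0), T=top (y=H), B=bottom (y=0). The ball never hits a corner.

1. t=1 → B at (4,0); v=(-1,1)
2. t=4 → L at (0,4); v=(1,1)
3. t=7 → T at (7,11); v=(1,-1)
4. t=1 → R at (8,10); v=(-1,-1)
5. t=8 → L at (0,2); v=(1,-1)

Final position: (0,2)
Wall sequence: BLTRL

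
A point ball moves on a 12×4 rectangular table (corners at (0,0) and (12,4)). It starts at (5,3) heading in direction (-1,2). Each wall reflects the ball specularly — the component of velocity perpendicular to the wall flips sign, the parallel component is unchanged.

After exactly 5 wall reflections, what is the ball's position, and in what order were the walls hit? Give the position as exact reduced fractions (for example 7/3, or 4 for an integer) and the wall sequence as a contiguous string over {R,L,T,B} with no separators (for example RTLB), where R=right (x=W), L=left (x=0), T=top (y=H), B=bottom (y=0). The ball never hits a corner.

1. t=1/2 → T at (9/2,4); v=(-1,-2)
2. t=2 → B at (5/2,0); v=(-1,2)
3. t=2 → T at (1/2,4); v=(-1,-2)
4. t=1/2 → L at (0,3); v=(1,-2)
5. t=3/2 → B at (3/2,0); v=(1,2)

Final position: (3/2,0)
Wall sequence: TBTLB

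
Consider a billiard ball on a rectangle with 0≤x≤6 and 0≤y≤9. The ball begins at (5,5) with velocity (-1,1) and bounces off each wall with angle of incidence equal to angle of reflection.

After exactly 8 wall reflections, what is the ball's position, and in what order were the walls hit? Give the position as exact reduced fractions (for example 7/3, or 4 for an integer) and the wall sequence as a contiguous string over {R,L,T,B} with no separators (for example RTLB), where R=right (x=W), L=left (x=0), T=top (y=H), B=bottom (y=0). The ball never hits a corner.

Final position: (0,2)
Wall sequence: TLRBLTRL

1. t=4 → T at (1,9); v=(-1,-1)
2. t=1 → L at (0,8); v=(1,-1)
3. t=6 → R at (6,2); v=(-1,-1)
4. t=2 → B at (4,0); v=(-1,1)
5. t=4 → L at (0,4); v=(1,1)
6. t=5 → T at (5,9); v=(1,-1)
7. t=1 → R at (6,8); v=(-1,-1)
8. t=6 → L at (0,2); v=(1,-1)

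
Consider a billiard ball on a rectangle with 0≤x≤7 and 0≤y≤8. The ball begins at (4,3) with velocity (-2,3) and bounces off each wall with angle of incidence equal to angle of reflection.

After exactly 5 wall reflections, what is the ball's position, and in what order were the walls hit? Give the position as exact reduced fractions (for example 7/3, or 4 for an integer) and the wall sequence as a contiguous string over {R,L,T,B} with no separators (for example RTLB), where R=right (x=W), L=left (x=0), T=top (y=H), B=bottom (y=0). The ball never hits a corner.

1. t=5/3 → T at (2/3,8); v=(-2,-3)
2. t=1/3 → L at (0,7); v=(2,-3)
3. t=7/3 → B at (14/3,0); v=(2,3)
4. t=7/6 → R at (7,7/2); v=(-2,3)
5. t=3/2 → T at (4,8); v=(-2,-3)

Final position: (4,8)
Wall sequence: TLBRT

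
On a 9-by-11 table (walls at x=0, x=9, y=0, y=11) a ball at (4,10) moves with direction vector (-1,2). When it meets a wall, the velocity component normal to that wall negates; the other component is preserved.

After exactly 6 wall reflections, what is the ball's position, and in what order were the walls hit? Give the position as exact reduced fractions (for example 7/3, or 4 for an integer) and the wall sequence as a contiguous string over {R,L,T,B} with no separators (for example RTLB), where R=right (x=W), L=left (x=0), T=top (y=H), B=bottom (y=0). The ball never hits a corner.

1. t=1/2 → T at (7/2,11); v=(-1,-2)
2. t=7/2 → L at (0,4); v=(1,-2)
3. t=2 → B at (2,0); v=(1,2)
4. t=11/2 → T at (15/2,11); v=(1,-2)
5. t=3/2 → R at (9,8); v=(-1,-2)
6. t=4 → B at (5,0); v=(-1,2)

Final position: (5,0)
Wall sequence: TLBTRB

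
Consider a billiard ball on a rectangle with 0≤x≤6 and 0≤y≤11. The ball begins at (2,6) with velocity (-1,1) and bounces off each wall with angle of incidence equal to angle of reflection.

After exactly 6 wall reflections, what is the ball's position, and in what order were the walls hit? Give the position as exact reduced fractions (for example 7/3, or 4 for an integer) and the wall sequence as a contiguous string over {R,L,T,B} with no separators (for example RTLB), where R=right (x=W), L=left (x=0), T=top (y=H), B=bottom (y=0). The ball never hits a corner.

Final position: (6,4)
Wall sequence: LTRLBR

1. t=2 → L at (0,8); v=(1,1)
2. t=3 → T at (3,11); v=(1,-1)
3. t=3 → R at (6,8); v=(-1,-1)
4. t=6 → L at (0,2); v=(1,-1)
5. t=2 → B at (2,0); v=(1,1)
6. t=4 → R at (6,4); v=(-1,1)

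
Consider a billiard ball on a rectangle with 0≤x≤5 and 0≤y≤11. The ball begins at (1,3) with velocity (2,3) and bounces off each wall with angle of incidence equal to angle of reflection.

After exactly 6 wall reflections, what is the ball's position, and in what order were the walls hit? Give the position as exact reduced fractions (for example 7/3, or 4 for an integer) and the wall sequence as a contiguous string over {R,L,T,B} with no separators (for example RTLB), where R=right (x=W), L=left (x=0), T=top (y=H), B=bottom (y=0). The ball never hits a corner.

1. t=2 → R at (5,9); v=(-2,3)
2. t=2/3 → T at (11/3,11); v=(-2,-3)
3. t=11/6 → L at (0,11/2); v=(2,-3)
4. t=11/6 → B at (11/3,0); v=(2,3)
5. t=2/3 → R at (5,2); v=(-2,3)
6. t=5/2 → L at (0,19/2); v=(2,3)

Final position: (0,19/2)
Wall sequence: RTLBRL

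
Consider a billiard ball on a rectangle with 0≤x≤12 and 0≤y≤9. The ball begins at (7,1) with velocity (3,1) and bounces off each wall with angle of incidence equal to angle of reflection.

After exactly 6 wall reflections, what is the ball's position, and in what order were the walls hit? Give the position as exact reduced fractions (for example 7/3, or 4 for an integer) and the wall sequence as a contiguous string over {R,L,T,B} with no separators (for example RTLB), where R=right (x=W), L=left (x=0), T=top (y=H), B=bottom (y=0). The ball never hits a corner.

1. t=5/3 → R at (12,8/3); v=(-3,1)
2. t=4 → L at (0,20/3); v=(3,1)
3. t=7/3 → T at (7,9); v=(3,-1)
4. t=5/3 → R at (12,22/3); v=(-3,-1)
5. t=4 → L at (0,10/3); v=(3,-1)
6. t=10/3 → B at (10,0); v=(3,1)

Final position: (10,0)
Wall sequence: RLTRLB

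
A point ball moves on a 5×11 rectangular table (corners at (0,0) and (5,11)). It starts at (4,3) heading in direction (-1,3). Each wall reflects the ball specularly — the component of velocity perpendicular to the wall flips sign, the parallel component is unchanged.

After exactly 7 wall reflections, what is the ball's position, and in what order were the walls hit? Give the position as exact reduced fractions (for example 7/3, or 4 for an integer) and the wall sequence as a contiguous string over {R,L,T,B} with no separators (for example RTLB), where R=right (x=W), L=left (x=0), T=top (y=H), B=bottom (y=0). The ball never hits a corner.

1. t=8/3 → T at (4/3,11); v=(-1,-3)
2. t=4/3 → L at (0,7); v=(1,-3)
3. t=7/3 → B at (7/3,0); v=(1,3)
4. t=8/3 → R at (5,8); v=(-1,3)
5. t=1 → T at (4,11); v=(-1,-3)
6. t=11/3 → B at (1/3,0); v=(-1,3)
7. t=1/3 → L at (0,1); v=(1,3)

Final position: (0,1)
Wall sequence: TLBRTBL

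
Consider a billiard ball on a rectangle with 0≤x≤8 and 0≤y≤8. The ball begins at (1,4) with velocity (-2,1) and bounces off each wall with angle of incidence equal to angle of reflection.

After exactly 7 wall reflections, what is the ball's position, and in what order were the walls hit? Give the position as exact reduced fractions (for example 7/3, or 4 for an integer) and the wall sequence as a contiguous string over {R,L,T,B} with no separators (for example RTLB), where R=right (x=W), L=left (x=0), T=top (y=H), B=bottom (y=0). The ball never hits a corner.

1. t=1/2 → L at (0,9/2); v=(2,1)
2. t=7/2 → T at (7,8); v=(2,-1)
3. t=1/2 → R at (8,15/2); v=(-2,-1)
4. t=4 → L at (0,7/2); v=(2,-1)
5. t=7/2 → B at (7,0); v=(2,1)
6. t=1/2 → R at (8,1/2); v=(-2,1)
7. t=4 → L at (0,9/2); v=(2,1)

Final position: (0,9/2)
Wall sequence: LTRLBRL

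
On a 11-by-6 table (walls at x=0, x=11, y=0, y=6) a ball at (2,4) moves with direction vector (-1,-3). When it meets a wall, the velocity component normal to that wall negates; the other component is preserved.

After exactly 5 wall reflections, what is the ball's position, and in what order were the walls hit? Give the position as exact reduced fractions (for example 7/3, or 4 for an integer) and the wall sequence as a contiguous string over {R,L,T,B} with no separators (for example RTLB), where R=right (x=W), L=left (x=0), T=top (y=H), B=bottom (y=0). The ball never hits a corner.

1. t=4/3 → B at (2/3,0); v=(-1,3)
2. t=2/3 → L at (0,2); v=(1,3)
3. t=4/3 → T at (4/3,6); v=(1,-3)
4. t=2 → B at (10/3,0); v=(1,3)
5. t=2 → T at (16/3,6); v=(1,-3)

Final position: (16/3,6)
Wall sequence: BLTBT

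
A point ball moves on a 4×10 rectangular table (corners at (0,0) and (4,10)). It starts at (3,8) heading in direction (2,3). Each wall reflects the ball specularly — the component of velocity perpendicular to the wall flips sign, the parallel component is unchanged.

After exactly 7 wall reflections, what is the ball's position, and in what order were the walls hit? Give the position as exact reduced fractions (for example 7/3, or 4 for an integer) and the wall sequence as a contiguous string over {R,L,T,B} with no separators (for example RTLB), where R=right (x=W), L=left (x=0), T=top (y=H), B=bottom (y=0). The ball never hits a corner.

Final position: (5/3,10)
Wall sequence: RTLBRLT

1. t=1/2 → R at (4,19/2); v=(-2,3)
2. t=1/6 → T at (11/3,10); v=(-2,-3)
3. t=11/6 → L at (0,9/2); v=(2,-3)
4. t=3/2 → B at (3,0); v=(2,3)
5. t=1/2 → R at (4,3/2); v=(-2,3)
6. t=2 → L at (0,15/2); v=(2,3)
7. t=5/6 → T at (5/3,10); v=(2,-3)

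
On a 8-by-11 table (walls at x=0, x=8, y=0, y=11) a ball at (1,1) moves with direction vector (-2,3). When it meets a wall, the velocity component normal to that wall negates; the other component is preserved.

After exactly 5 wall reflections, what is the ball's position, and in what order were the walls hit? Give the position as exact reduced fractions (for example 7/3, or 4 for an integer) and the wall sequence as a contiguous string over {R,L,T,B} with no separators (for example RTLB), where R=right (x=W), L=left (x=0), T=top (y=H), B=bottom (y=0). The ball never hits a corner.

1. t=1/2 → L at (0,5/2); v=(2,3)
2. t=17/6 → T at (17/3,11); v=(2,-3)
3. t=7/6 → R at (8,15/2); v=(-2,-3)
4. t=5/2 → B at (3,0); v=(-2,3)
5. t=3/2 → L at (0,9/2); v=(2,3)

Final position: (0,9/2)
Wall sequence: LTRBL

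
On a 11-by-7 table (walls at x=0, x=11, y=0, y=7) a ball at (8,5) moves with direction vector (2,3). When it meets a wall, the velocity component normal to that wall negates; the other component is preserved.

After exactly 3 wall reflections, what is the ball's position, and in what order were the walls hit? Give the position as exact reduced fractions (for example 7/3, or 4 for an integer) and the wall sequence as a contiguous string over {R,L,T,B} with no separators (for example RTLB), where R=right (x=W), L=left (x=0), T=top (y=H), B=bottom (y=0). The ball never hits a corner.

1. t=2/3 → T at (28/3,7); v=(2,-3)
2. t=5/6 → R at (11,9/2); v=(-2,-3)
3. t=3/2 → B at (8,0); v=(-2,3)

Final position: (8,0)
Wall sequence: TRB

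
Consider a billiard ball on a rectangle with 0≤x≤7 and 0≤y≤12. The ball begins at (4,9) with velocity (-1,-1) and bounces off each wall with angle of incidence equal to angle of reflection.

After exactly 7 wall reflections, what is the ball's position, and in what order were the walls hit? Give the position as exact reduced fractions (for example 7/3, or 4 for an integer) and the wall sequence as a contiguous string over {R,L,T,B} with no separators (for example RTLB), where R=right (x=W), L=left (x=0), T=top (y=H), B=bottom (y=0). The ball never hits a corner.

Final position: (0,1)
Wall sequence: LBRLTRL

1. t=4 → L at (0,5); v=(1,-1)
2. t=5 → B at (5,0); v=(1,1)
3. t=2 → R at (7,2); v=(-1,1)
4. t=7 → L at (0,9); v=(1,1)
5. t=3 → T at (3,12); v=(1,-1)
6. t=4 → R at (7,8); v=(-1,-1)
7. t=7 → L at (0,1); v=(1,-1)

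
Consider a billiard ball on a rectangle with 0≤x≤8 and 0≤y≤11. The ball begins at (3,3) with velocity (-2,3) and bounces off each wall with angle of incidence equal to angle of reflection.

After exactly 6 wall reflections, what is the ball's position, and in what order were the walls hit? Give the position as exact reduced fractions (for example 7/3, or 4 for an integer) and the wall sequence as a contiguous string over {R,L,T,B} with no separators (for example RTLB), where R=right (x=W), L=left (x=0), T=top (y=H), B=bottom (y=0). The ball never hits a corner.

1. t=3/2 → L at (0,15/2); v=(2,3)
2. t=7/6 → T at (7/3,11); v=(2,-3)
3. t=17/6 → R at (8,5/2); v=(-2,-3)
4. t=5/6 → B at (19/3,0); v=(-2,3)
5. t=19/6 → L at (0,19/2); v=(2,3)
6. t=1/2 → T at (1,11); v=(2,-3)

Final position: (1,11)
Wall sequence: LTRBLT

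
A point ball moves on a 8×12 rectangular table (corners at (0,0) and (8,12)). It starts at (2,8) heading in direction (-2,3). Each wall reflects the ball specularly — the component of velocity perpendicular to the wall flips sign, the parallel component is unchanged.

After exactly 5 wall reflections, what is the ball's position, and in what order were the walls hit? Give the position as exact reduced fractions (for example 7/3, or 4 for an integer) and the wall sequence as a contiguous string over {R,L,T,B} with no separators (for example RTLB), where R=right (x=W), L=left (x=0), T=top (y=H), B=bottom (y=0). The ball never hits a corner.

1. t=1 → L at (0,11); v=(2,3)
2. t=1/3 → T at (2/3,12); v=(2,-3)
3. t=11/3 → R at (8,1); v=(-2,-3)
4. t=1/3 → B at (22/3,0); v=(-2,3)
5. t=11/3 → L at (0,11); v=(2,3)

Final position: (0,11)
Wall sequence: LTRBL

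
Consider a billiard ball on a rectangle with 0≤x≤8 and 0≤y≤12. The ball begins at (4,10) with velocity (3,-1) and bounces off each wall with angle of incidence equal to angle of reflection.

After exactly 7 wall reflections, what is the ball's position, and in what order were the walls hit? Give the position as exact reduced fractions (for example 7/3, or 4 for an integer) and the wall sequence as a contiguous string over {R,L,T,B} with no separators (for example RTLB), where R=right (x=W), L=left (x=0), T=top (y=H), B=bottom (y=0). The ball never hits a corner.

1. t=4/3 → R at (8,26/3); v=(-3,-1)
2. t=8/3 → L at (0,6); v=(3,-1)
3. t=8/3 → R at (8,10/3); v=(-3,-1)
4. t=8/3 → L at (0,2/3); v=(3,-1)
5. t=2/3 → B at (2,0); v=(3,1)
6. t=2 → R at (8,2); v=(-3,1)
7. t=8/3 → L at (0,14/3); v=(3,1)

Final position: (0,14/3)
Wall sequence: RLRLBRL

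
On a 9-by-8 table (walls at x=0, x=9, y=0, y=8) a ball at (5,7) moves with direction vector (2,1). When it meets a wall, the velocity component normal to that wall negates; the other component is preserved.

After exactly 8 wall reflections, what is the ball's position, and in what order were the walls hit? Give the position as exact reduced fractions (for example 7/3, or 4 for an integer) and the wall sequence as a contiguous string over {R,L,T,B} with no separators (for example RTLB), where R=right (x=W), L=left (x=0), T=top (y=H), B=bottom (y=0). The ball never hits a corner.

1. t=1 → T at (7,8); v=(2,-1)
2. t=1 → R at (9,7); v=(-2,-1)
3. t=9/2 → L at (0,5/2); v=(2,-1)
4. t=5/2 → B at (5,0); v=(2,1)
5. t=2 → R at (9,2); v=(-2,1)
6. t=9/2 → L at (0,13/2); v=(2,1)
7. t=3/2 → T at (3,8); v=(2,-1)
8. t=3 → R at (9,5); v=(-2,-1)

Final position: (9,5)
Wall sequence: TRLBRLTR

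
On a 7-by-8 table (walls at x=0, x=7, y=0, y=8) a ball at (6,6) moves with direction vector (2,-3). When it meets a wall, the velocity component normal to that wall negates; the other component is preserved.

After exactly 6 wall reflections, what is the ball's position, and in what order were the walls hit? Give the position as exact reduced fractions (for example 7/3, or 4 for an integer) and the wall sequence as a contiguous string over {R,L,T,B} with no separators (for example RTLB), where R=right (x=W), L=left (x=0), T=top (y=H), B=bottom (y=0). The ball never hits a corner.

Final position: (7,1/2)
Wall sequence: RBLTBR

1. t=1/2 → R at (7,9/2); v=(-2,-3)
2. t=3/2 → B at (4,0); v=(-2,3)
3. t=2 → L at (0,6); v=(2,3)
4. t=2/3 → T at (4/3,8); v=(2,-3)
5. t=8/3 → B at (20/3,0); v=(2,3)
6. t=1/6 → R at (7,1/2); v=(-2,3)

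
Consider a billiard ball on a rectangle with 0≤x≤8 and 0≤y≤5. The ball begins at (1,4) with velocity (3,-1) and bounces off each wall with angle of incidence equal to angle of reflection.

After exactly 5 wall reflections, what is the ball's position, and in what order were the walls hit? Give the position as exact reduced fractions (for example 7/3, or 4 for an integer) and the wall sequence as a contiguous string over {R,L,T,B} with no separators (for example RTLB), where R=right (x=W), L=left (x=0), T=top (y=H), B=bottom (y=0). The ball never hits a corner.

Final position: (4,5)
Wall sequence: RBLRT

1. t=7/3 → R at (8,5/3); v=(-3,-1)
2. t=5/3 → B at (3,0); v=(-3,1)
3. t=1 → L at (0,1); v=(3,1)
4. t=8/3 → R at (8,11/3); v=(-3,1)
5. t=4/3 → T at (4,5); v=(-3,-1)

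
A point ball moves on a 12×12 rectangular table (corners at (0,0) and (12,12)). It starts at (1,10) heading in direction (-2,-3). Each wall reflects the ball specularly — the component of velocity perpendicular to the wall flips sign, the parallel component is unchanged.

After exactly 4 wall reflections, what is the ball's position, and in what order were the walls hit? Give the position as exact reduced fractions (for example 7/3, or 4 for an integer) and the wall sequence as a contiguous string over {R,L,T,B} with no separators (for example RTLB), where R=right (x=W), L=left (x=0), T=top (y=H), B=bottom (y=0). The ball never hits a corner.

1. t=1/2 → L at (0,17/2); v=(2,-3)
2. t=17/6 → B at (17/3,0); v=(2,3)
3. t=19/6 → R at (12,19/2); v=(-2,3)
4. t=5/6 → T at (31/3,12); v=(-2,-3)

Final position: (31/3,12)
Wall sequence: LBRT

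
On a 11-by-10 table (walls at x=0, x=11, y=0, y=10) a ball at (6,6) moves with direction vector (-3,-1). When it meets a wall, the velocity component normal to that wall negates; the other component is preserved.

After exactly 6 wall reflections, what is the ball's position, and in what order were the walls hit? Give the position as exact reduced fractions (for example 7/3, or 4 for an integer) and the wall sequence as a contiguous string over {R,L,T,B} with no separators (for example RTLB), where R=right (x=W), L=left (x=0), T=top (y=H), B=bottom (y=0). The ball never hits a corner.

1. t=2 → L at (0,4); v=(3,-1)
2. t=11/3 → R at (11,1/3); v=(-3,-1)
3. t=1/3 → B at (10,0); v=(-3,1)
4. t=10/3 → L at (0,10/3); v=(3,1)
5. t=11/3 → R at (11,7); v=(-3,1)
6. t=3 → T at (2,10); v=(-3,-1)

Final position: (2,10)
Wall sequence: LRBLRT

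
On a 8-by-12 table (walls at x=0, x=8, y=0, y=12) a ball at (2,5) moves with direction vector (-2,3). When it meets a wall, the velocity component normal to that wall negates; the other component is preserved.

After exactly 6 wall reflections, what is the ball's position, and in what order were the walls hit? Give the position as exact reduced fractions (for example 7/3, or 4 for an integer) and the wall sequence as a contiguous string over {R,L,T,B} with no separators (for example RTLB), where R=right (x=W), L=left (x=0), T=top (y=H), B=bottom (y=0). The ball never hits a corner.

1. t=1 → L at (0,8); v=(2,3)
2. t=4/3 → T at (8/3,12); v=(2,-3)
3. t=8/3 → R at (8,4); v=(-2,-3)
4. t=4/3 → B at (16/3,0); v=(-2,3)
5. t=8/3 → L at (0,8); v=(2,3)
6. t=4/3 → T at (8/3,12); v=(2,-3)

Final position: (8/3,12)
Wall sequence: LTRBLT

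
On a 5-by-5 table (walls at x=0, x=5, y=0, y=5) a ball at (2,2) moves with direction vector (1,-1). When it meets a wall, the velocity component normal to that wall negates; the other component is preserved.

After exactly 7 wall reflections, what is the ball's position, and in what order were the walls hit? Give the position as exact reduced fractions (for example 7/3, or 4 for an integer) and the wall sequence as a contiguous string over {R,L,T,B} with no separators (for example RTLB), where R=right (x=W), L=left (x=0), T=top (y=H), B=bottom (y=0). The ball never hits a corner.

Final position: (1,5)
Wall sequence: BRTLBRT

1. t=2 → B at (4,0); v=(1,1)
2. t=1 → R at (5,1); v=(-1,1)
3. t=4 → T at (1,5); v=(-1,-1)
4. t=1 → L at (0,4); v=(1,-1)
5. t=4 → B at (4,0); v=(1,1)
6. t=1 → R at (5,1); v=(-1,1)
7. t=4 → T at (1,5); v=(-1,-1)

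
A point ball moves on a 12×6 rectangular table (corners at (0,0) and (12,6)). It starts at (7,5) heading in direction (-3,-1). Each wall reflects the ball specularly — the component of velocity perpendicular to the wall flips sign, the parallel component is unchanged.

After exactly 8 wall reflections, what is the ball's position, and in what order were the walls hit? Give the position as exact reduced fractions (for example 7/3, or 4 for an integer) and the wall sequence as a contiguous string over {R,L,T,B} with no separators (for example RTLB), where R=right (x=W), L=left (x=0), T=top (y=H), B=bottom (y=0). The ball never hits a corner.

Final position: (0,4/3)
Wall sequence: LBRLTRBL

1. t=7/3 → L at (0,8/3); v=(3,-1)
2. t=8/3 → B at (8,0); v=(3,1)
3. t=4/3 → R at (12,4/3); v=(-3,1)
4. t=4 → L at (0,16/3); v=(3,1)
5. t=2/3 → T at (2,6); v=(3,-1)
6. t=10/3 → R at (12,8/3); v=(-3,-1)
7. t=8/3 → B at (4,0); v=(-3,1)
8. t=4/3 → L at (0,4/3); v=(3,1)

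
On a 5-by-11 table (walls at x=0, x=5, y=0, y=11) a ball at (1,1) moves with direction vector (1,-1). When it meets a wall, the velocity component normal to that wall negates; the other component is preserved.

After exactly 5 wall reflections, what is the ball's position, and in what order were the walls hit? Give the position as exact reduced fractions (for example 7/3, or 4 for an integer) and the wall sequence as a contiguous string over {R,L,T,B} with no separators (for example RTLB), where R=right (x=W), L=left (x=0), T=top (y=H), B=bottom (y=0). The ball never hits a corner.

Final position: (5,9)
Wall sequence: BRLTR

1. t=1 → B at (2,0); v=(1,1)
2. t=3 → R at (5,3); v=(-1,1)
3. t=5 → L at (0,8); v=(1,1)
4. t=3 → T at (3,11); v=(1,-1)
5. t=2 → R at (5,9); v=(-1,-1)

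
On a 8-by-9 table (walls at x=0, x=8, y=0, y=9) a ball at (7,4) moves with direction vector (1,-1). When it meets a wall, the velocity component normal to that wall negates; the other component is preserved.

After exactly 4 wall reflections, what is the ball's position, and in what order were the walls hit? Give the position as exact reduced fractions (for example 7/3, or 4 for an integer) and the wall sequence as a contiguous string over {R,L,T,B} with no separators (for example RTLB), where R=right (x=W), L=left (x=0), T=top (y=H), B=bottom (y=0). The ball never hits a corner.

Final position: (4,9)
Wall sequence: RBLT

1. t=1 → R at (8,3); v=(-1,-1)
2. t=3 → B at (5,0); v=(-1,1)
3. t=5 → L at (0,5); v=(1,1)
4. t=4 → T at (4,9); v=(1,-1)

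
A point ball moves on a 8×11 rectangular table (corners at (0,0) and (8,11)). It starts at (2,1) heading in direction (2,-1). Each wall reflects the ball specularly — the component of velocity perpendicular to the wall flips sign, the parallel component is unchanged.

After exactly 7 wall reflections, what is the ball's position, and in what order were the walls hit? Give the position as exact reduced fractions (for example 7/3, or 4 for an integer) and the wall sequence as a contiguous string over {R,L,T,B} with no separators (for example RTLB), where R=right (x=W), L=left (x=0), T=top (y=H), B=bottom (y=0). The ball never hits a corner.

1. t=1 → B at (4,0); v=(2,1)
2. t=2 → R at (8,2); v=(-2,1)
3. t=4 → L at (0,6); v=(2,1)
4. t=4 → R at (8,10); v=(-2,1)
5. t=1 → T at (6,11); v=(-2,-1)
6. t=3 → L at (0,8); v=(2,-1)
7. t=4 → R at (8,4); v=(-2,-1)

Final position: (8,4)
Wall sequence: BRLRTLR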